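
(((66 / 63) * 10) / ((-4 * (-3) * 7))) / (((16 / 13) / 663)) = 67.18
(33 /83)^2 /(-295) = -1089 /2032255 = -0.00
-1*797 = -797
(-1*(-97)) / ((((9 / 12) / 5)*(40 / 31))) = 3007 / 6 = 501.17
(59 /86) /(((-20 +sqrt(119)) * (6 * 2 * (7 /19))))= -5605 /507486-1121 * sqrt(119) /2029944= -0.02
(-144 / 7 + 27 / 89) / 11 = -12627 / 6853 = -1.84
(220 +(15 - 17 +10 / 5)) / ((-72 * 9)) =-55 / 162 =-0.34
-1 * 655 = -655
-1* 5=-5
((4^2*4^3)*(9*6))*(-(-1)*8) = 442368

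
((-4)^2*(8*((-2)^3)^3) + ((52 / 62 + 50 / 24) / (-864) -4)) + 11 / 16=-21064860439 / 321408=-65539.32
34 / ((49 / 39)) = 1326 / 49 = 27.06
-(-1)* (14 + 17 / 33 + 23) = 1238 / 33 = 37.52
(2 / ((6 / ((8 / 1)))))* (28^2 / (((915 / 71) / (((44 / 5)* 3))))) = 19593728 / 4575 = 4282.78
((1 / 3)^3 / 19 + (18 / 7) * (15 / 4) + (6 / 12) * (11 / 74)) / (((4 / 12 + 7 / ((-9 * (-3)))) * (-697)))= -5165407 / 219515968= -0.02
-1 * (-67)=67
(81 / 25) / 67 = 81 / 1675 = 0.05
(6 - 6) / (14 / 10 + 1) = 0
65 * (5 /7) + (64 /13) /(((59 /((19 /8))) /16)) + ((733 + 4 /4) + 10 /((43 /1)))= 180960925 /230867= 783.83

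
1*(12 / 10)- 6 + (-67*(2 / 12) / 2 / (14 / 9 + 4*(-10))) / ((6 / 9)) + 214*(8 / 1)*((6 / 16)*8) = 71018823 / 13840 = 5131.42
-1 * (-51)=51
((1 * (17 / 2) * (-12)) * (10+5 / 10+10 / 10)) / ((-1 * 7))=1173 / 7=167.57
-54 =-54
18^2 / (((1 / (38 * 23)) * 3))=94392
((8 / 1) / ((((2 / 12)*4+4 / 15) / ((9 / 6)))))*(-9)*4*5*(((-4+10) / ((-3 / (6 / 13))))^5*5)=20155392000 / 2599051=7754.90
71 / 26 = 2.73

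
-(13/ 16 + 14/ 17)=-1.64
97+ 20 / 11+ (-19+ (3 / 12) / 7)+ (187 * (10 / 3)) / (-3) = -354605 / 2772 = -127.92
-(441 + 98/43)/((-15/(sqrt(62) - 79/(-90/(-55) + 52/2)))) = -16564009/196080 + 19061 *sqrt(62)/645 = 148.22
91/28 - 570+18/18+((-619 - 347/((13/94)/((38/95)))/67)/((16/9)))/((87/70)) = -172302835/202072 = -852.68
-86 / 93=-0.92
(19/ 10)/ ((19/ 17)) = 17/ 10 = 1.70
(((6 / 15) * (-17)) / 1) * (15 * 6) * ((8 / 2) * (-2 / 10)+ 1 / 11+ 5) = -144432 / 55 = -2626.04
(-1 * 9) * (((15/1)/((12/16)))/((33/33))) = -180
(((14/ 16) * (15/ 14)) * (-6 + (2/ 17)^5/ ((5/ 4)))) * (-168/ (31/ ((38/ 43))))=50986911654/ 1892669381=26.94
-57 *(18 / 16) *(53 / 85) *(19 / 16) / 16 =-2.97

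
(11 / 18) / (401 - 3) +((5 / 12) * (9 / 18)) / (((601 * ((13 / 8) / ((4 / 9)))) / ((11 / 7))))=1979923 / 1175418972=0.00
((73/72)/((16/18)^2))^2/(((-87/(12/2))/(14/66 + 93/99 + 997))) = -4739362137/41811968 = -113.35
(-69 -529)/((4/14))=-2093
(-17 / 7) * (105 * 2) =-510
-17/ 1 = -17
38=38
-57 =-57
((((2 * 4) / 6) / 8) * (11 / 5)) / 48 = 11 / 1440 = 0.01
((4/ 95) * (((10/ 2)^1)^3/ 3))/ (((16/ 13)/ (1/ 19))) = 325/ 4332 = 0.08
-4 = -4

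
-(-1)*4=4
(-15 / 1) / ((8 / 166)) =-1245 / 4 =-311.25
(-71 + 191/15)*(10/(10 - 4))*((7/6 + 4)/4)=-13547/108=-125.44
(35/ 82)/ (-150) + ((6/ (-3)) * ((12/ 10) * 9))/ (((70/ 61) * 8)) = -101413/ 43050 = -2.36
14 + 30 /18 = 47 /3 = 15.67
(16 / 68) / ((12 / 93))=31 / 17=1.82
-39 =-39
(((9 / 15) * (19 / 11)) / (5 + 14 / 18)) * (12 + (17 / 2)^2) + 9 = 24.11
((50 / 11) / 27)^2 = 2500 / 88209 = 0.03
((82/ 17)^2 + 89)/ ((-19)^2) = 32445/ 104329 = 0.31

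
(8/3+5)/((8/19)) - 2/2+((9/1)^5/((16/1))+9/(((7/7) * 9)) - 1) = 3707.77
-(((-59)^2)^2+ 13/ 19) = -230229872/ 19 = -12117361.68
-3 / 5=-0.60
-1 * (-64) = 64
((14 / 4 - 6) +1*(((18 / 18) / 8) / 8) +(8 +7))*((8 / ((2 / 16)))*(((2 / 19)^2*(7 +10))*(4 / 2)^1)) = 108936 / 361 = 301.76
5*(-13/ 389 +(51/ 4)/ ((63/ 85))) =2805065/ 32676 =85.84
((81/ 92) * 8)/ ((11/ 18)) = 2916/ 253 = 11.53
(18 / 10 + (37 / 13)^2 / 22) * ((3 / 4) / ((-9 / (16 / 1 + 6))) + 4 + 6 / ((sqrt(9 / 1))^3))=1733201 / 334620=5.18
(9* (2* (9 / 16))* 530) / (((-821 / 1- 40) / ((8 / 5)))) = -2862 / 287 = -9.97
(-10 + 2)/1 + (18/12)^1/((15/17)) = -63/10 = -6.30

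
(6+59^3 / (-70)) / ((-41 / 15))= 14997 / 14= 1071.21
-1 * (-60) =60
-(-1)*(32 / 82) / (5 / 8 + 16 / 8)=128 / 861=0.15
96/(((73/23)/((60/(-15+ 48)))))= 44160/803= 54.99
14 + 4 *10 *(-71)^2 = 201654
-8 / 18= -4 / 9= -0.44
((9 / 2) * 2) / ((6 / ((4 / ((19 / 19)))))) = 6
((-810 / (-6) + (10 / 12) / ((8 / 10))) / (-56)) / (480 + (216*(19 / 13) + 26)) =-0.00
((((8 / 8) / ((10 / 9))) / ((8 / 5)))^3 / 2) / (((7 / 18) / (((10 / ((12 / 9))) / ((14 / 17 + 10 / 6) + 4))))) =5019165 / 18980864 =0.26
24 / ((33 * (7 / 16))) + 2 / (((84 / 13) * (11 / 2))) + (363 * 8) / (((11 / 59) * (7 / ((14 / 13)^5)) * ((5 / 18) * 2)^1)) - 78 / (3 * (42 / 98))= 820911021141 / 142947805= 5742.73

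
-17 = -17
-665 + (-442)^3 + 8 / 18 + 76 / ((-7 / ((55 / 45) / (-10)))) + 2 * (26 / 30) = -9066912697 / 105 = -86351549.50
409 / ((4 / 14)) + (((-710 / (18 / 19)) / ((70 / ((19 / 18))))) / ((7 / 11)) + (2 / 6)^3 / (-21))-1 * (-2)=22476277 / 15876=1415.74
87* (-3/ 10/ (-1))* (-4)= -104.40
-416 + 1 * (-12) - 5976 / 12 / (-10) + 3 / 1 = -1876 / 5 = -375.20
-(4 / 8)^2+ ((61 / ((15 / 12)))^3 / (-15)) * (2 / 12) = -29059193 / 22500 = -1291.52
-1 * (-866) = 866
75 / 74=1.01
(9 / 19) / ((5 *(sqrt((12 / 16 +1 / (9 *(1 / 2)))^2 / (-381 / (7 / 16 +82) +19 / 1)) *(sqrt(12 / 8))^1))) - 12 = -12 +108 *sqrt(150089010) / 4385675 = -11.70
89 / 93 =0.96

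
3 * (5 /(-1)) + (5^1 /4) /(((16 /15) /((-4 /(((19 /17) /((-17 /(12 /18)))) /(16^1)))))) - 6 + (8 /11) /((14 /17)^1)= 4948063 /2926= 1691.07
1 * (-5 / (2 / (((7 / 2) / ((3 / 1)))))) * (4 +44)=-140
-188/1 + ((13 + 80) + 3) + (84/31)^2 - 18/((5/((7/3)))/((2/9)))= -1247248/14415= -86.52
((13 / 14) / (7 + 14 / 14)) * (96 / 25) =78 / 175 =0.45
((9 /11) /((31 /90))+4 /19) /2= 8377 /6479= 1.29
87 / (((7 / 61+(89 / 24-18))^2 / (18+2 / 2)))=3542868288 / 430770025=8.22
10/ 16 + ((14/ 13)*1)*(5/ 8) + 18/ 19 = 4437/ 1976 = 2.25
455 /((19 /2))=910 /19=47.89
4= 4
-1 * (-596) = 596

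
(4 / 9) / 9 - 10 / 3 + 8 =4.72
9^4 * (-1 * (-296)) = 1942056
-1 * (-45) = 45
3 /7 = 0.43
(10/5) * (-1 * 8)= -16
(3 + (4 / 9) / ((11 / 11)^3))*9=31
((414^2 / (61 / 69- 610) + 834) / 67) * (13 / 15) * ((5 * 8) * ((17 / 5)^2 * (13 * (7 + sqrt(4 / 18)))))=232692169424 * sqrt(2) / 16245825 + 1628845185968 / 5415275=321043.22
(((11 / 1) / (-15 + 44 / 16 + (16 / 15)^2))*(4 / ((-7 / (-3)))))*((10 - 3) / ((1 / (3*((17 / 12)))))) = -50.48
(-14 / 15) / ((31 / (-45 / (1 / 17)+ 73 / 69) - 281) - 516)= 737968 / 630204045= 0.00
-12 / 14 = -6 / 7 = -0.86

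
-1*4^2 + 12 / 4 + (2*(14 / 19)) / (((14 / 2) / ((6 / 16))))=-491 / 38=-12.92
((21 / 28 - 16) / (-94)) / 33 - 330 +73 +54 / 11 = -284353 / 1128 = -252.09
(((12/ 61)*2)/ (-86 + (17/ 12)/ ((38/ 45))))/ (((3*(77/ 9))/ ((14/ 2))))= -10944/ 8600207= -0.00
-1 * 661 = -661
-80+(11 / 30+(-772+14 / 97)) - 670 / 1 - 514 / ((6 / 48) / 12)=-148018573 / 2910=-50865.49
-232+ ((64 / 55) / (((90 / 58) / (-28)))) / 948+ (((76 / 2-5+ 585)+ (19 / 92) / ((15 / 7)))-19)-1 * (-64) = 23262877601 / 53964900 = 431.07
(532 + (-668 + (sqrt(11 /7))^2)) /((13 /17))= -15997 /91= -175.79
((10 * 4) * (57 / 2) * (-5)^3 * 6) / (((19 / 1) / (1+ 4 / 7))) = -495000 / 7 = -70714.29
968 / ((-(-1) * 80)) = 12.10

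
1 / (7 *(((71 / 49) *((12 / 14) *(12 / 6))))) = 49 / 852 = 0.06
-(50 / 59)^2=-2500 / 3481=-0.72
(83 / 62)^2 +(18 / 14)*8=12.08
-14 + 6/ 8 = -53/ 4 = -13.25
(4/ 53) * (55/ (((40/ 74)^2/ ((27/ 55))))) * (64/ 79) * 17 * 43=432319248/ 104675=4130.11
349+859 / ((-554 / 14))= 90660 / 277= 327.29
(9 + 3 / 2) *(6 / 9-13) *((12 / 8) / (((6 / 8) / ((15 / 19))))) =-3885 / 19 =-204.47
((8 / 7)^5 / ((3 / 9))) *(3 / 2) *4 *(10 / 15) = 393216 / 16807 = 23.40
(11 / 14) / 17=11 / 238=0.05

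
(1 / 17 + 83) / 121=1412 / 2057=0.69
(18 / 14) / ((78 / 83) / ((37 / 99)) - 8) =-27639 / 117922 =-0.23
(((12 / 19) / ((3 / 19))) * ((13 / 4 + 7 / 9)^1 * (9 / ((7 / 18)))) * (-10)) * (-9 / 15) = 15660 / 7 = 2237.14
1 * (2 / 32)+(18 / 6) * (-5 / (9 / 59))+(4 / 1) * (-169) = -774.27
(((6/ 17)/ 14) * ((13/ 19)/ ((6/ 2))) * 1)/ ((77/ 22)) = 0.00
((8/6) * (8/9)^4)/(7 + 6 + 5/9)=8192/133407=0.06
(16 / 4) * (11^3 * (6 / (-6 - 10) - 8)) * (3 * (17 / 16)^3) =-1314379803 / 8192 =-160446.75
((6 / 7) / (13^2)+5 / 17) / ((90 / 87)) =174493 / 603330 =0.29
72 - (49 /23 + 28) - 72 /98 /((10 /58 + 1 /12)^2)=273494115 /8926967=30.64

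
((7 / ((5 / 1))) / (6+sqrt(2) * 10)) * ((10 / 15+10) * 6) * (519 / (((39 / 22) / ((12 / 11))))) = 1420.75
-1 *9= -9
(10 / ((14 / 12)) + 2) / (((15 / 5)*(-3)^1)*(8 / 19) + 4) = 703 / 14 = 50.21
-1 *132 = -132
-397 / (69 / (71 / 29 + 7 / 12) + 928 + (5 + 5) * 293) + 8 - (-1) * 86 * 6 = 2144943013 / 4094202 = 523.90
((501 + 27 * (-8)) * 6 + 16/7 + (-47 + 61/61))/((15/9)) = 34992/35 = 999.77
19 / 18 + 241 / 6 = 371 / 9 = 41.22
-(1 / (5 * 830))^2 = -1 / 17222500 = -0.00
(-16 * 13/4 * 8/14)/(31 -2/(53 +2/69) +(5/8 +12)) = -6088576/8931209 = -0.68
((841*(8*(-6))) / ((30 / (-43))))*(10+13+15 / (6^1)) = 7377252 / 5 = 1475450.40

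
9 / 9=1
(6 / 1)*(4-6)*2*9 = -216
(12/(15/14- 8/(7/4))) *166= -569.14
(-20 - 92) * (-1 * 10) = 1120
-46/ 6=-7.67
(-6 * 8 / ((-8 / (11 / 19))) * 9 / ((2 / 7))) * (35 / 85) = 14553 / 323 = 45.06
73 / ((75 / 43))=3139 / 75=41.85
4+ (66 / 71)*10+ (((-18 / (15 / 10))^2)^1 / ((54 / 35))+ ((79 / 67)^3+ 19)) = 8153134424 / 64062519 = 127.27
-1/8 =-0.12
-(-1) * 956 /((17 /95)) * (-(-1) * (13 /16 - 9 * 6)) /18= -19321955 /1224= -15785.91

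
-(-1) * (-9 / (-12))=3 / 4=0.75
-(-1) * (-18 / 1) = -18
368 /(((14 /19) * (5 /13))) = 45448 /35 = 1298.51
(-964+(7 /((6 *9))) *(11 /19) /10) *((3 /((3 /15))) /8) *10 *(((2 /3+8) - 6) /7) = -49452815 /7182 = -6885.66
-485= -485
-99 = -99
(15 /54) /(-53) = -5 /954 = -0.01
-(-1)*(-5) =-5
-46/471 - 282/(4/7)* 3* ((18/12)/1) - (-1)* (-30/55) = -46036151/20724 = -2221.39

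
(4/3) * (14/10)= 28/15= 1.87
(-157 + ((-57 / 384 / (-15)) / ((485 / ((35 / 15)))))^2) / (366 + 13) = -1225259550702311 / 2957792163840000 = -0.41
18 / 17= 1.06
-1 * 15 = -15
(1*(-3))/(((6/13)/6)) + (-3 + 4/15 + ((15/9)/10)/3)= -3751/90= -41.68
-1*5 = -5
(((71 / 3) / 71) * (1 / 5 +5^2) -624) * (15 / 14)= -4617 / 7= -659.57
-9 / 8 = -1.12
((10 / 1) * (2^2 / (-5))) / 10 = -4 / 5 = -0.80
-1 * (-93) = 93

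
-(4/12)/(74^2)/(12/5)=-5/197136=-0.00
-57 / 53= -1.08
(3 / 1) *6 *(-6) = -108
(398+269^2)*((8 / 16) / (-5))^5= -72759 / 100000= -0.73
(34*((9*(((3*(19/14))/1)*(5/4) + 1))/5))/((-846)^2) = 5797/11133360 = 0.00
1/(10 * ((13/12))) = 6/65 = 0.09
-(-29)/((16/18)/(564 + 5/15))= 147291/8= 18411.38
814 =814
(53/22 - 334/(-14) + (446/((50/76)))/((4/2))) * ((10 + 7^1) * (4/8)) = 23904057/7700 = 3104.42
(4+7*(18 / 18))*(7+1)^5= 360448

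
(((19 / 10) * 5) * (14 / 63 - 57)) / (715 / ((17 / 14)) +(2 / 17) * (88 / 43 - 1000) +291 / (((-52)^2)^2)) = -25946289346432 / 22676642604153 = -1.14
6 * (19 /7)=114 /7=16.29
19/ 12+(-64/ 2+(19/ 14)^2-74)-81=-53971/ 294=-183.57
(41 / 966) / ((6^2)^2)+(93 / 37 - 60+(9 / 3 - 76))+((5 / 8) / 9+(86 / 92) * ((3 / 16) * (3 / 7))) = -3018824597 / 23160816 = -130.34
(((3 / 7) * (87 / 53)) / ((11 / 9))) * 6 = 14094 / 4081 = 3.45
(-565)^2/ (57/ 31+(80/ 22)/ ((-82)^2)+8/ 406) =1485850166647/ 8652607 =171722.83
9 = 9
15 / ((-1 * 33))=-5 / 11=-0.45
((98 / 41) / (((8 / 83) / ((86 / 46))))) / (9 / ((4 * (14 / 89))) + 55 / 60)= 7345002 / 2411251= 3.05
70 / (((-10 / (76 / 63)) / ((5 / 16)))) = -95 / 36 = -2.64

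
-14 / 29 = -0.48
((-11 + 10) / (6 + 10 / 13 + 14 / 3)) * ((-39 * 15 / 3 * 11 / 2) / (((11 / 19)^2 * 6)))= 46.63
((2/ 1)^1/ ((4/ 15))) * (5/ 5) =15/ 2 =7.50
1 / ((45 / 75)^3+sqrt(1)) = 0.82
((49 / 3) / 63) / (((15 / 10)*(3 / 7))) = 98 / 243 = 0.40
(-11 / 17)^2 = 121 / 289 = 0.42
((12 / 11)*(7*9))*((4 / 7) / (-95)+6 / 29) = 418392 / 30305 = 13.81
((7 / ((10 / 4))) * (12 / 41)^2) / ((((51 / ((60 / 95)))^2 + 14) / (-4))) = -14336 / 97640885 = -0.00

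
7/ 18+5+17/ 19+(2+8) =5569/ 342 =16.28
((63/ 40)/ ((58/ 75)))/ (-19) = -945/ 8816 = -0.11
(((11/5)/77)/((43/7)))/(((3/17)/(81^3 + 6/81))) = 243931453/17415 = 14006.97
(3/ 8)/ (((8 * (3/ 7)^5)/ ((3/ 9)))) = 16807/ 15552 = 1.08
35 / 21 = 5 / 3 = 1.67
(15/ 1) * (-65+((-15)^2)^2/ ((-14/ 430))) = -163272450/ 7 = -23324635.71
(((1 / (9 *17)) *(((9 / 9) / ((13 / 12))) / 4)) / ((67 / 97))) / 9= 97 / 399789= 0.00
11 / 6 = 1.83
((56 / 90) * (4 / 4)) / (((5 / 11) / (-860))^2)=100230592 / 45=2227346.49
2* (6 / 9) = 4 / 3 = 1.33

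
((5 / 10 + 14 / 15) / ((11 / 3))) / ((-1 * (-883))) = 0.00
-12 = -12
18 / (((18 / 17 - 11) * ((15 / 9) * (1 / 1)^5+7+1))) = -918 / 4901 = -0.19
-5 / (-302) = 5 / 302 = 0.02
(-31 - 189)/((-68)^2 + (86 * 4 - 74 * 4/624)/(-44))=-755040/15842773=-0.05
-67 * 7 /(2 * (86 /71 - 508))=33299 /71964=0.46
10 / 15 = 2 / 3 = 0.67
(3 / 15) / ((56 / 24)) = 3 / 35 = 0.09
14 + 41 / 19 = 307 / 19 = 16.16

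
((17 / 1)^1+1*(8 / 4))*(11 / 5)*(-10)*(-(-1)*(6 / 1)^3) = -90288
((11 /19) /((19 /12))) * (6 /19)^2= 4752 /130321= 0.04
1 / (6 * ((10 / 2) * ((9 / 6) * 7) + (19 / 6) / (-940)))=940 / 296081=0.00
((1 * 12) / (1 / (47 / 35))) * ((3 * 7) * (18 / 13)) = 30456 / 65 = 468.55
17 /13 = 1.31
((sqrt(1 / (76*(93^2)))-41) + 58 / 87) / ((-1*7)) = 121 / 21-sqrt(19) / 24738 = 5.76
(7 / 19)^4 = 2401 / 130321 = 0.02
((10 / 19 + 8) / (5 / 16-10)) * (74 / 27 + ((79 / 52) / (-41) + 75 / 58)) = -32025912 / 9104173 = -3.52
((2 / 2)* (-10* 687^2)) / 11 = -4719690 / 11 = -429062.73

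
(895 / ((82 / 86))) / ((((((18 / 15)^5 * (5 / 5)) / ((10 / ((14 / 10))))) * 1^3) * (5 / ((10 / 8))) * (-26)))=-3006640625 / 116049024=-25.91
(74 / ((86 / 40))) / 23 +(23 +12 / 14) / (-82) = 1.21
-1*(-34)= 34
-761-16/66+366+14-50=-14231/33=-431.24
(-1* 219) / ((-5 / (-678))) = -148482 / 5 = -29696.40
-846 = -846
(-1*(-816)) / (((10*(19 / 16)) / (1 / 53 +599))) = 207250944 / 5035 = 41162.05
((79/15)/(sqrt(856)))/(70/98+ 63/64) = 8848 * sqrt(214)/1221405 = 0.11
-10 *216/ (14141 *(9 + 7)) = -0.01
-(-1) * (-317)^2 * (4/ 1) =401956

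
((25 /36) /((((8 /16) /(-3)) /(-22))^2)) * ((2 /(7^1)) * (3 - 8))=-121000 /7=-17285.71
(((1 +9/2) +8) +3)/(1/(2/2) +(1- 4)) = -33/4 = -8.25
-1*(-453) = 453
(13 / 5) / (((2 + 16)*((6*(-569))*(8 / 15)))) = -13 / 163872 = -0.00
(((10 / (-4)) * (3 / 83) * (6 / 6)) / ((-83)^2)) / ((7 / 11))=-165 / 8005018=-0.00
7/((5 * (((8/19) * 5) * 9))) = 133/1800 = 0.07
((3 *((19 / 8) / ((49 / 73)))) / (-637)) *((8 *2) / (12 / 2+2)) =-4161 / 124852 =-0.03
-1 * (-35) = 35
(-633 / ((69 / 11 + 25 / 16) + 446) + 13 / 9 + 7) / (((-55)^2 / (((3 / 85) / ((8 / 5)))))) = 140773 / 2738381250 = 0.00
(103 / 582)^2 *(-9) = -10609 / 37636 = -0.28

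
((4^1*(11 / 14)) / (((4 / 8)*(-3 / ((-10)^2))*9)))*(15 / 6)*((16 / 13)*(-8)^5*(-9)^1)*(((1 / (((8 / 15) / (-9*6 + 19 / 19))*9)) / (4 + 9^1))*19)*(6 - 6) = 0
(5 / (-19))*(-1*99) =495 / 19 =26.05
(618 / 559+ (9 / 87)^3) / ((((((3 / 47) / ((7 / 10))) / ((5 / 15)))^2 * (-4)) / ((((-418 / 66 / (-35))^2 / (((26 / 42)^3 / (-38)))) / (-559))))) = -0.03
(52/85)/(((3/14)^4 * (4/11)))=5493488/6885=797.89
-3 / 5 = -0.60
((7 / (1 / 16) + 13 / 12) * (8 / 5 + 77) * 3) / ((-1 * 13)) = -533301 / 260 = -2051.16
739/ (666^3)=739/ 295408296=0.00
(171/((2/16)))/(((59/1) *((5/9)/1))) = 12312/295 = 41.74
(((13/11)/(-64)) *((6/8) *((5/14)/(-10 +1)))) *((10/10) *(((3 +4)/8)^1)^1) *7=455/135168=0.00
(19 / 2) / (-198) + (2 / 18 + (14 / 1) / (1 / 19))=105361 / 396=266.06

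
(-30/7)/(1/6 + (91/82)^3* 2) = -4962312/3357977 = -1.48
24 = 24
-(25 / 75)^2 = -0.11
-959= -959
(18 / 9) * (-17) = -34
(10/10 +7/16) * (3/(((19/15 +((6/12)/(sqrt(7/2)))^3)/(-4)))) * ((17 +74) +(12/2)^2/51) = -21031206210/16836103 +169424325 * sqrt(14)/33672206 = -1230.35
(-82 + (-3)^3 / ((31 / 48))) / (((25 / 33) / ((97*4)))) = -63408.71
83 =83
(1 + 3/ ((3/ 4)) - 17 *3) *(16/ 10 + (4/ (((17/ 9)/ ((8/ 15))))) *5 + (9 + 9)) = -98716/ 85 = -1161.36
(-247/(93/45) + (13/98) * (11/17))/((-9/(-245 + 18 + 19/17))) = -3947582080/1316973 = -2997.47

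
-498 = -498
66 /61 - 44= -2618 /61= -42.92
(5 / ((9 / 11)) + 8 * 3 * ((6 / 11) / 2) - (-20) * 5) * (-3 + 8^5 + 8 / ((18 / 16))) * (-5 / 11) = -1678178.86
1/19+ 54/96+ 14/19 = 411/304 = 1.35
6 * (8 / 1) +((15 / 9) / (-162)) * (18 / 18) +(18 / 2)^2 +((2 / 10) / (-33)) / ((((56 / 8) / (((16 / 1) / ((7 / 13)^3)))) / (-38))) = 132.36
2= 2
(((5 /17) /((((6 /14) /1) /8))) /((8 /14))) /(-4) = -245 /102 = -2.40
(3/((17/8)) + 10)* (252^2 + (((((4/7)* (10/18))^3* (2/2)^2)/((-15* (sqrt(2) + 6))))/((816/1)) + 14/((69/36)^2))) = 9700* sqrt(2)/11056328199 + 1412945111524960792/1949599205757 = 724736.20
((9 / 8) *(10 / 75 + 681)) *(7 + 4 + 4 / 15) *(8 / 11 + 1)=32806787 / 2200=14912.18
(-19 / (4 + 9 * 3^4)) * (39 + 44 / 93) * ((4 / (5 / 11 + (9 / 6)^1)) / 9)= -6137912 / 26381403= -0.23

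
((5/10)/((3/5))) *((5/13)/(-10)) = -0.03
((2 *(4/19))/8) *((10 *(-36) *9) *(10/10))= -3240/19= -170.53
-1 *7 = -7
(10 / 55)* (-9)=-18 / 11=-1.64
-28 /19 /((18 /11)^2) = -847 /1539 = -0.55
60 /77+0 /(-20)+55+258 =24161 /77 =313.78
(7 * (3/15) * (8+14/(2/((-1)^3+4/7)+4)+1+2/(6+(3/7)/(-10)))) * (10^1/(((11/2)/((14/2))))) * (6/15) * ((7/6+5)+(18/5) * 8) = -1000057856/344025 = -2906.93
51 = 51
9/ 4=2.25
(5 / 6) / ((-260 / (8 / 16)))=-1 / 624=-0.00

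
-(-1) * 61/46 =61/46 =1.33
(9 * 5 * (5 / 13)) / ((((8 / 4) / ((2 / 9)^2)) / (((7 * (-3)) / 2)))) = -175 / 39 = -4.49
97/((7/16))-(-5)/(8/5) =12591/56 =224.84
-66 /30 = -11 /5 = -2.20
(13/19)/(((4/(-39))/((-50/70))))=2535/532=4.77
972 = 972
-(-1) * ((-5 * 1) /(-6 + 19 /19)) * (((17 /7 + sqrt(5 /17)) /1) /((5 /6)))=6 * sqrt(85) /85 + 102 /35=3.57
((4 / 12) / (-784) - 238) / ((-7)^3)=559777 / 806736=0.69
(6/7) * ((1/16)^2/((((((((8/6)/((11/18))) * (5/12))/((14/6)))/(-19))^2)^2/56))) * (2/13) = 4581179456161/28080000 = 163147.42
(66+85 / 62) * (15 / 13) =62655 / 806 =77.74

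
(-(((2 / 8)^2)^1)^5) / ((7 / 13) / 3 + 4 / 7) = -273 / 214958080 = -0.00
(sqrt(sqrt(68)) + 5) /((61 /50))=50 * 17^(1 /4) * sqrt(2) /61 + 250 /61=6.45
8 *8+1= 65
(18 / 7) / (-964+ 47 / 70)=-180 / 67433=-0.00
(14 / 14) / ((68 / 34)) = 1 / 2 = 0.50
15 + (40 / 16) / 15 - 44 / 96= 353 / 24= 14.71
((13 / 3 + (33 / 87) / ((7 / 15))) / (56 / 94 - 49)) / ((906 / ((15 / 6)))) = -73649 / 251048070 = -0.00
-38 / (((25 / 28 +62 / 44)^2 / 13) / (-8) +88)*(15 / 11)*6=-3.54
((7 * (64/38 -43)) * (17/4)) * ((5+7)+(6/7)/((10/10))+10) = -533800/19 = -28094.74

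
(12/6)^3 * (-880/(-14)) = 3520/7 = 502.86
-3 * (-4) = 12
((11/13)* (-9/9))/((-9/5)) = 55/117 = 0.47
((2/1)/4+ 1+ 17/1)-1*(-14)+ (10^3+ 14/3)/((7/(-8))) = -46859/42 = -1115.69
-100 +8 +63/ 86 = -7849/ 86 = -91.27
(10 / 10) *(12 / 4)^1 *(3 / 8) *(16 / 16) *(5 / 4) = 45 / 32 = 1.41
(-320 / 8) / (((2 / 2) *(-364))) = 0.11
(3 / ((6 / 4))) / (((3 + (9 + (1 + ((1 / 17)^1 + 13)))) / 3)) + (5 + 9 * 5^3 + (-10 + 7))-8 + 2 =496705 / 443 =1121.23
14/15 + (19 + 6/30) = 302/15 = 20.13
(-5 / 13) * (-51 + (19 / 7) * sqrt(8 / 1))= 255 / 13 - 190 * sqrt(2) / 91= 16.66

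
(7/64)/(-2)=-7/128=-0.05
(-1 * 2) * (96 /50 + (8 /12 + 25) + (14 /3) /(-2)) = -50.51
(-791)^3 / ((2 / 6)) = -1484741013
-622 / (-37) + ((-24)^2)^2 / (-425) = -12011362 / 15725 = -763.84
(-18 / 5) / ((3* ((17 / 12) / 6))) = -432 / 85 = -5.08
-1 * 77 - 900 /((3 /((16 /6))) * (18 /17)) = -7493 /9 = -832.56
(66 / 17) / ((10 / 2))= 66 / 85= 0.78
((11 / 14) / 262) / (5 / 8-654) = -22 / 4793159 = -0.00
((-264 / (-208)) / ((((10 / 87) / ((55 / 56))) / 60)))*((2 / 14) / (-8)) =-473715 / 40768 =-11.62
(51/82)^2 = 2601/6724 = 0.39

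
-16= -16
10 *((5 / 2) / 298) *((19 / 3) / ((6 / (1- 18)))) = -8075 / 5364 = -1.51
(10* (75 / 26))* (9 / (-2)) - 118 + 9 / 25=-247.45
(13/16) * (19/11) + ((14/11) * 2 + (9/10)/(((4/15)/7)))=4853/176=27.57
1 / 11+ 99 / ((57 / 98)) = 35593 / 209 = 170.30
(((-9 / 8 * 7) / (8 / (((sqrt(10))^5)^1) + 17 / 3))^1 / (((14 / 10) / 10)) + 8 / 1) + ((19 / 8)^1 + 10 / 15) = 50625 * sqrt(10) / 3612428 + 24167105 / 21674568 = 1.16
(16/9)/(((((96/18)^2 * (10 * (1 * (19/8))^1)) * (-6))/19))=-1/120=-0.01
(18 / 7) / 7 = 18 / 49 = 0.37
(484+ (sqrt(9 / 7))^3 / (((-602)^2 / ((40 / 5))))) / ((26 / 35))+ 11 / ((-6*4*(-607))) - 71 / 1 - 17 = 135*sqrt(7) / 8244691+ 106725311 / 189384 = 563.54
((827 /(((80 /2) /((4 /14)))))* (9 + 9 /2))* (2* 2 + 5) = 200961 /280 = 717.72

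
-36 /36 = -1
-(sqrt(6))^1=-sqrt(6)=-2.45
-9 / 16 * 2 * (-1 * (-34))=-153 / 4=-38.25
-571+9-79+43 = -598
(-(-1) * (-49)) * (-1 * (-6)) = -294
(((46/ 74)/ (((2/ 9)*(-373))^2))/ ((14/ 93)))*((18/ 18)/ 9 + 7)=154008/ 36034411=0.00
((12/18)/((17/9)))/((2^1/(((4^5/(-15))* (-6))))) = 6144/85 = 72.28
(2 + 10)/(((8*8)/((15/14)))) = 45/224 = 0.20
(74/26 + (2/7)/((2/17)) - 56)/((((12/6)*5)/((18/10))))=-20772/2275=-9.13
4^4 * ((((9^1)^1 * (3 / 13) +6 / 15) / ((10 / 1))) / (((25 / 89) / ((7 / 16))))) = 802424 / 8125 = 98.76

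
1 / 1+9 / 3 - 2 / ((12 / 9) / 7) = -13 / 2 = -6.50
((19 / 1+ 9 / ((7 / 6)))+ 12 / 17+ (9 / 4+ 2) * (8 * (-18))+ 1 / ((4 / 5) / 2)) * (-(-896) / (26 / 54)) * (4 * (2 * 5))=-9575539200 / 221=-43328231.67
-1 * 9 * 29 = -261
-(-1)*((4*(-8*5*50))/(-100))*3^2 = 720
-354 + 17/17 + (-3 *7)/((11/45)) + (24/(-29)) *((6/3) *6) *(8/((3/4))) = -173804/319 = -544.84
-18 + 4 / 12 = -53 / 3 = -17.67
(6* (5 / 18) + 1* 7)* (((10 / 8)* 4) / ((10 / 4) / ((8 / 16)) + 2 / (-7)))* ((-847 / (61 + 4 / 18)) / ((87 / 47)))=-3293290 / 47937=-68.70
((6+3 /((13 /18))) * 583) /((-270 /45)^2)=6413 /39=164.44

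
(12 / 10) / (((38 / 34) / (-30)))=-612 / 19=-32.21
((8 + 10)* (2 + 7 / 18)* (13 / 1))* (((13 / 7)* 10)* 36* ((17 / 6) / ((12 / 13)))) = 8030035 / 7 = 1147147.86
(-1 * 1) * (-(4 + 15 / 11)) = 5.36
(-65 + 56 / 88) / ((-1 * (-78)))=-0.83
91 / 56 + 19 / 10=141 / 40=3.52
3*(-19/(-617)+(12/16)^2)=17571/9872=1.78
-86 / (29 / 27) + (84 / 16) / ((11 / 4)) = -24933 / 319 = -78.16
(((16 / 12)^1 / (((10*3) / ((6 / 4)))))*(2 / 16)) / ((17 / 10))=0.00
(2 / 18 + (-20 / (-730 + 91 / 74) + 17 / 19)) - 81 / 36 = -44881259 / 36887436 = -1.22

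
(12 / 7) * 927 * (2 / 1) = 22248 / 7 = 3178.29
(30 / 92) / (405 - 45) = 1 / 1104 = 0.00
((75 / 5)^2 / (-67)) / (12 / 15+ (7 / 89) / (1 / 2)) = -33375 / 9514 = -3.51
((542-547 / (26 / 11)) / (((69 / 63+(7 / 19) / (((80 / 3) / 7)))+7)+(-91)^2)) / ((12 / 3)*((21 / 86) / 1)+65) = 0.00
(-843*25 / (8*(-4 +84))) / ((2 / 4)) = -65.86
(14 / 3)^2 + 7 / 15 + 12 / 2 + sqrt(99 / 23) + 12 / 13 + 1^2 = 32.24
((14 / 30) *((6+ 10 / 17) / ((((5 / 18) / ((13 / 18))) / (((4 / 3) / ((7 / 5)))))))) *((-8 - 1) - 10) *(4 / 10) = -221312 / 3825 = -57.86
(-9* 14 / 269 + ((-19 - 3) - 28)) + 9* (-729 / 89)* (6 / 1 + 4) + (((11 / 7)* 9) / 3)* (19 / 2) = -248991949 / 335174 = -742.87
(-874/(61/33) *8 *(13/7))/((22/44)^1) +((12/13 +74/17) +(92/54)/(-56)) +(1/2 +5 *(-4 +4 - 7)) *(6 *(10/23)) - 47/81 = -432171233281/30574908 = -14134.83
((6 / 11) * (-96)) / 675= -64 / 825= -0.08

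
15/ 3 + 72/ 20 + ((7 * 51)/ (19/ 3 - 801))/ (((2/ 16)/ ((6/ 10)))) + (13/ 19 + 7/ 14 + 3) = 150437/ 14155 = 10.63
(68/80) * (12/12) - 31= -603/20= -30.15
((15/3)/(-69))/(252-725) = 0.00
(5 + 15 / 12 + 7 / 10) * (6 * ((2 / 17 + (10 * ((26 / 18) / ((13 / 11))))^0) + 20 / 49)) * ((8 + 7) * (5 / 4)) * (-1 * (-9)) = 71550945 / 6664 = 10736.94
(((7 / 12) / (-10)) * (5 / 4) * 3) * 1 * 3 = -21 / 32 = -0.66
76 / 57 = 1.33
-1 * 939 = -939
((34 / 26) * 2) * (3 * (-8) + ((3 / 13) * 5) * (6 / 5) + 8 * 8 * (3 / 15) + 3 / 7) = -145214 / 5915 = -24.55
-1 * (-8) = 8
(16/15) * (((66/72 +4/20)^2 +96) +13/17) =5998313/57375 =104.55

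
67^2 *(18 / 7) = 80802 / 7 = 11543.14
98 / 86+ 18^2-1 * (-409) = 734.14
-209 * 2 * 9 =-3762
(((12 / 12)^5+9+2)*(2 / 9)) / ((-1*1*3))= -8 / 9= -0.89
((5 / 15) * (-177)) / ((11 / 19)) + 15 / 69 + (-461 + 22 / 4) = -281939 / 506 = -557.19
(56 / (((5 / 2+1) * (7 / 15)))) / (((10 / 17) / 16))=6528 / 7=932.57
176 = 176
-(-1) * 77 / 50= 77 / 50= 1.54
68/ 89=0.76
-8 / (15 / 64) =-512 / 15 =-34.13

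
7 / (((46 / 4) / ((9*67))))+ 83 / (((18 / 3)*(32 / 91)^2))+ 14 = 69654445 / 141312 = 492.91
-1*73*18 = -1314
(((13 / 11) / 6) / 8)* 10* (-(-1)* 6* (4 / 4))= 65 / 44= 1.48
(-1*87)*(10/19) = -870/19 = -45.79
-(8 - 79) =71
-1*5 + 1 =-4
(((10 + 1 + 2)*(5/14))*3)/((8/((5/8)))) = 975/896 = 1.09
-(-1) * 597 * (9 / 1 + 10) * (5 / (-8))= -56715 / 8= -7089.38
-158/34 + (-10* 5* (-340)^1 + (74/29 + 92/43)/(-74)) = 13330476294/784363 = 16995.29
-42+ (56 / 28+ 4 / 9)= -356 / 9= -39.56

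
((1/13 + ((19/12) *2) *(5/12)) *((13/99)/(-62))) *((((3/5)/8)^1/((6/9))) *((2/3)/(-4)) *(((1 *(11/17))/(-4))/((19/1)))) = -1307/2768394240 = -0.00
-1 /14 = -0.07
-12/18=-2/3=-0.67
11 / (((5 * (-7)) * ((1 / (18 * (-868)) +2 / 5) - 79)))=24552 / 6140237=0.00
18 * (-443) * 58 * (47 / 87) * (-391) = 97692132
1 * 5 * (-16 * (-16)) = 1280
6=6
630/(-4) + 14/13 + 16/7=-28053/182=-154.14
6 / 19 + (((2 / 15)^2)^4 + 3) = 161462114239 / 48694921875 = 3.32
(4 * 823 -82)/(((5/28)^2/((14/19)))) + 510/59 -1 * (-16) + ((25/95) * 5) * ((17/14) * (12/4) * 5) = 5824299437/78470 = 74223.26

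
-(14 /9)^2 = -196 /81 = -2.42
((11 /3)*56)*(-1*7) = -4312 /3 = -1437.33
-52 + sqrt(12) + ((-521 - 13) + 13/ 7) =-4089/ 7 + 2*sqrt(3) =-580.68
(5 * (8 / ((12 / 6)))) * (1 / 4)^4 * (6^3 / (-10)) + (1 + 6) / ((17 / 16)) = 1333 / 272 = 4.90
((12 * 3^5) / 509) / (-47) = -2916 / 23923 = -0.12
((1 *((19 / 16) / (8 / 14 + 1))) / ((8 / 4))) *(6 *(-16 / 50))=-0.73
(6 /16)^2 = 9 /64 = 0.14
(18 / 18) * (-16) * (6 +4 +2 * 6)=-352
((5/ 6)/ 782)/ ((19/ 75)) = 125/ 29716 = 0.00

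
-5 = -5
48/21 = 16/7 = 2.29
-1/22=-0.05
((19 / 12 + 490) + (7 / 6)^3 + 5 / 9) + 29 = 112909 / 216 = 522.73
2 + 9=11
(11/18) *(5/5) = 11/18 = 0.61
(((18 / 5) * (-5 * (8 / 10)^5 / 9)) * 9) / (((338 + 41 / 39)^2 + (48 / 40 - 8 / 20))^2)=-0.00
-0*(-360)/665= 0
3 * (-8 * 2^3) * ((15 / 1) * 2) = -5760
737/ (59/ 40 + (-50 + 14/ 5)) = -29480/ 1829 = -16.12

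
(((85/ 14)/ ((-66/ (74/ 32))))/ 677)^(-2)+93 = 100176356743149/ 9891025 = 10128005.62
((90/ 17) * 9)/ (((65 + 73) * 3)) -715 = -279520/ 391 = -714.88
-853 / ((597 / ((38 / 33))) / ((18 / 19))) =-3412 / 2189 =-1.56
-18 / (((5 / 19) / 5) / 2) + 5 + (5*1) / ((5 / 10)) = -669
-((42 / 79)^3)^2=-5489031744 / 243087455521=-0.02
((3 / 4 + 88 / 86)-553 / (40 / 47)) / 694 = -1114563 / 1193680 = -0.93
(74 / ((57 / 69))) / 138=37 / 57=0.65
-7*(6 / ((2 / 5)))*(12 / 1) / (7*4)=-45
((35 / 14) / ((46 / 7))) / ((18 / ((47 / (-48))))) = -1645 / 79488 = -0.02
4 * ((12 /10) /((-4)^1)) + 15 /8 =27 /40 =0.68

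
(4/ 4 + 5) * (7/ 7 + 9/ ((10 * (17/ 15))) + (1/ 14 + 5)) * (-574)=-401964/ 17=-23644.94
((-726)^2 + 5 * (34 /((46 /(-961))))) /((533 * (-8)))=-12041063 /98072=-122.78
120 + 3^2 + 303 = 432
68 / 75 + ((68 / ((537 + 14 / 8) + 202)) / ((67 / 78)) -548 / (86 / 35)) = -142137332246 / 640230225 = -222.01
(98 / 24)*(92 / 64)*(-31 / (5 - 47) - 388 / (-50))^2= 1831258367 / 4320000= 423.90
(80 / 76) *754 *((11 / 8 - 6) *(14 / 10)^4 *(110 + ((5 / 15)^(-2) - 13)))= -3550104194 / 2375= -1494780.71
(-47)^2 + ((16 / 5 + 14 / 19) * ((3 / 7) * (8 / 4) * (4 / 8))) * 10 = 296041 / 133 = 2225.87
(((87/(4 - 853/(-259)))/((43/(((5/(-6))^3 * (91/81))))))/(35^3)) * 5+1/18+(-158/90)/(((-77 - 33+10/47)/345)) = 11548559324/2072506905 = 5.57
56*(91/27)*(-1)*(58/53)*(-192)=18916352/477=39656.92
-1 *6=-6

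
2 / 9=0.22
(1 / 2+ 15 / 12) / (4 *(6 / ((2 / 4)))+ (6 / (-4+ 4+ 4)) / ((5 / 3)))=35 / 978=0.04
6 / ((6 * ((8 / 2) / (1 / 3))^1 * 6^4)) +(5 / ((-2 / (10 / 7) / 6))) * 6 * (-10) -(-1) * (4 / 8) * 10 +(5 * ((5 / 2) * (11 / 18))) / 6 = 140650927 / 108864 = 1291.99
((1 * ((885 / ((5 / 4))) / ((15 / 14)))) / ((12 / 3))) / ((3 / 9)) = 495.60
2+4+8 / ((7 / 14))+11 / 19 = 429 / 19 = 22.58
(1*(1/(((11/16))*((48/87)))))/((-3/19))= -551/33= -16.70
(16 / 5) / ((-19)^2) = 16 / 1805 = 0.01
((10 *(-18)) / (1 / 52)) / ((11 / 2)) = -18720 / 11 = -1701.82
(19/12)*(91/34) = 1729/408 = 4.24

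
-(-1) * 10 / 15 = 2 / 3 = 0.67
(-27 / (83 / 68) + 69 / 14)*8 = -137.54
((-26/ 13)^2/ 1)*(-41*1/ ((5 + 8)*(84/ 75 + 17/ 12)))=-49200/ 9893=-4.97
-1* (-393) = 393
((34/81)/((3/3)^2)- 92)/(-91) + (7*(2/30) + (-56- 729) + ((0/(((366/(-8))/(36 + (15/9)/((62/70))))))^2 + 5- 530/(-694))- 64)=-10765045282/12788685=-841.76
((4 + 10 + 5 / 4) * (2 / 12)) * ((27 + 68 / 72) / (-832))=-30683 / 359424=-0.09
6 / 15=2 / 5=0.40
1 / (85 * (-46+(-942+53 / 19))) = -19 / 1591115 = -0.00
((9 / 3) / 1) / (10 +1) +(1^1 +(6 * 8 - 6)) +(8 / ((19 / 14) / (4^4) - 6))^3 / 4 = 4655952364912268 / 109093470850375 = 42.68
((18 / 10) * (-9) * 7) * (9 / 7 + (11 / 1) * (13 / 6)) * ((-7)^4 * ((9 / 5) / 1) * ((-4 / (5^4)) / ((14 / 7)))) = 123106473 / 3125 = 39394.07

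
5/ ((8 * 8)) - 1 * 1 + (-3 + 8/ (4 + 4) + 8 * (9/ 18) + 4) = 325/ 64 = 5.08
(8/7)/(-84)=-2/147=-0.01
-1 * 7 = -7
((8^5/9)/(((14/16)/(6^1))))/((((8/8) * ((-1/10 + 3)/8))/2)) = 83886080/609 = 137743.97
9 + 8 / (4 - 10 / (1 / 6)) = 62 / 7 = 8.86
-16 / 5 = -3.20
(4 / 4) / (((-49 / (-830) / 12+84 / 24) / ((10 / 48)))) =2075 / 34909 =0.06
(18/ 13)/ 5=18/ 65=0.28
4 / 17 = 0.24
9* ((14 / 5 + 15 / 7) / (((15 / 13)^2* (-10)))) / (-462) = 29237 / 4042500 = 0.01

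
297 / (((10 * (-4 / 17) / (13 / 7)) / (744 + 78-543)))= -65402.58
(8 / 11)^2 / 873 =64 / 105633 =0.00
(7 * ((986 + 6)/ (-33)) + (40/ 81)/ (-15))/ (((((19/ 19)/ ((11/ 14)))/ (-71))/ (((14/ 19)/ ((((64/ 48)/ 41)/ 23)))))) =495586106/ 81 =6118346.99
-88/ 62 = -44/ 31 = -1.42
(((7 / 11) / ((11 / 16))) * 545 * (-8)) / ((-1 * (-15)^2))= 97664 / 5445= 17.94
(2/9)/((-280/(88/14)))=-11/2205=-0.00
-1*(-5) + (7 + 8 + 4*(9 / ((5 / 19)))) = 784 / 5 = 156.80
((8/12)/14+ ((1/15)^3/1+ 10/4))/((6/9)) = 120389/31500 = 3.82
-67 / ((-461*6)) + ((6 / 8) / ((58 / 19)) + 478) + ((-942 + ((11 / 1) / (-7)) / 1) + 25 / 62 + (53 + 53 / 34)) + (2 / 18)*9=-484509659477 / 1183637784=-409.34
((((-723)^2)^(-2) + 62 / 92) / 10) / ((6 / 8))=0.09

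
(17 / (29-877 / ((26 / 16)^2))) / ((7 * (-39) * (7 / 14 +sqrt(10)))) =-34 / 3227301 +68 * sqrt(10) / 3227301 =0.00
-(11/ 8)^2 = -121/ 64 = -1.89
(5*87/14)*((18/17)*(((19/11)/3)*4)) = 99180/1309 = 75.77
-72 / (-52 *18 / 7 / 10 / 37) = 2590 / 13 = 199.23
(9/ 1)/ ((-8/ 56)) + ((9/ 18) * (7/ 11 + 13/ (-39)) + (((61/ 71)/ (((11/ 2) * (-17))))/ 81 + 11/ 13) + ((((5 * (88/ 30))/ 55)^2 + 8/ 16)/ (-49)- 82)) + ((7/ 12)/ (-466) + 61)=-2650139495997041/ 31923486995400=-83.02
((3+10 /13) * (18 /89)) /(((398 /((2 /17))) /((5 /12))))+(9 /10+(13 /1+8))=428599182 /19570655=21.90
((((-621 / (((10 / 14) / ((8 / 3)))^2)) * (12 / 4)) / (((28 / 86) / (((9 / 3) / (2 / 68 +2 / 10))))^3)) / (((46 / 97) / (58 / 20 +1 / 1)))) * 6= -83018353868.79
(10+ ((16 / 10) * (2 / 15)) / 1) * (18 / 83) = 2.21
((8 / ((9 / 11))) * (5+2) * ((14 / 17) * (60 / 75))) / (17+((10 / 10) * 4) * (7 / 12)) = 17248 / 7395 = 2.33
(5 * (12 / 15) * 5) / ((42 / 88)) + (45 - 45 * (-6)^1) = 7495 / 21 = 356.90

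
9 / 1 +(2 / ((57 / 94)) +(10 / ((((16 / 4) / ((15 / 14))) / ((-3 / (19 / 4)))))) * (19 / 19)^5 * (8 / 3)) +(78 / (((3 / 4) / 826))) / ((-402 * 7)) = -607919 / 26733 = -22.74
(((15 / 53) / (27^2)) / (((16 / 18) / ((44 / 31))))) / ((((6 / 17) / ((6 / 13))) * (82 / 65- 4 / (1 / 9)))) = -4675 / 200334276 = -0.00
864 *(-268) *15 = -3473280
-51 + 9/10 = -501/10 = -50.10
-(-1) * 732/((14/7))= 366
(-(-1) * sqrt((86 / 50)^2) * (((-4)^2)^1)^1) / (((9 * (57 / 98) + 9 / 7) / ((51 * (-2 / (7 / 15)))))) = -327488 / 355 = -922.50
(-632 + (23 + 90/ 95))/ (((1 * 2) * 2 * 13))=-11553/ 988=-11.69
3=3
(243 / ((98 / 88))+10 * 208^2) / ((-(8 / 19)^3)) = -36369936667 / 6272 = -5798778.17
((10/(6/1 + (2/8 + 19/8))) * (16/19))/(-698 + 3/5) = -6400/4571457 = -0.00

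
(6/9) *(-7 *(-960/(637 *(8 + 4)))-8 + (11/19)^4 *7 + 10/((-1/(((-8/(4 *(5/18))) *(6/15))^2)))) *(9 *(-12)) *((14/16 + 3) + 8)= 1191118599207/15604225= 76333.08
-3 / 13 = -0.23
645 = 645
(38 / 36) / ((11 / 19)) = 361 / 198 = 1.82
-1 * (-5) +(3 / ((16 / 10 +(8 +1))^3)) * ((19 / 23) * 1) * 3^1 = 17142230 / 3424171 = 5.01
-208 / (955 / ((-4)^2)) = -3328 / 955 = -3.48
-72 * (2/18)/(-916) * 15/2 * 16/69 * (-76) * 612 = -3720960/5267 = -706.47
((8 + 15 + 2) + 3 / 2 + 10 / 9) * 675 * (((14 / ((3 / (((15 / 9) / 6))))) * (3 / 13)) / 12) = 434875 / 936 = 464.61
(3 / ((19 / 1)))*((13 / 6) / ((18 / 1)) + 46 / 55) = 5683 / 37620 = 0.15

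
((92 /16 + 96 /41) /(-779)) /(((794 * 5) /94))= -62369 /253595660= -0.00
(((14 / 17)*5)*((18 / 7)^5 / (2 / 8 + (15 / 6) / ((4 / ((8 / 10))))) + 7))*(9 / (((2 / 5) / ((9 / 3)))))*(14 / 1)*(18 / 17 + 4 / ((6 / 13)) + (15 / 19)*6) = 339391295100 / 38437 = 8829807.09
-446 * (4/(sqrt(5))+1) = -1784 * sqrt(5)/5 - 446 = -1243.83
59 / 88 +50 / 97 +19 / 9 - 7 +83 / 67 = -12683567 / 5147208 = -2.46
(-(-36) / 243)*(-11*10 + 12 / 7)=-3032 / 189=-16.04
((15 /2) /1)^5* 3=2278125 /32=71191.41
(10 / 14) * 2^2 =20 / 7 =2.86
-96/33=-32/11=-2.91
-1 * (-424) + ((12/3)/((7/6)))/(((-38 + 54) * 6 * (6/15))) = 23749/56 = 424.09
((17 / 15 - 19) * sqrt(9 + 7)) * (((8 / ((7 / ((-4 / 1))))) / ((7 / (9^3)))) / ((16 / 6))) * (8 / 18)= 1389312 / 245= 5670.66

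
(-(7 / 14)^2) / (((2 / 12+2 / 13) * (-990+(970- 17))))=39 / 1850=0.02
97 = 97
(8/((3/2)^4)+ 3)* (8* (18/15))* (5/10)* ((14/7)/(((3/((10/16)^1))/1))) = 742/81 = 9.16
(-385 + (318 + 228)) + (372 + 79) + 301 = 913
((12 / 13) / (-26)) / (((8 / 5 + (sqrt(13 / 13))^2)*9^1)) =-10 / 6591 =-0.00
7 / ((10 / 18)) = 63 / 5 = 12.60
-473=-473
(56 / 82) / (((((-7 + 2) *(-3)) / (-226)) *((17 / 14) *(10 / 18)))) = -265776 / 17425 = -15.25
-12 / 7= -1.71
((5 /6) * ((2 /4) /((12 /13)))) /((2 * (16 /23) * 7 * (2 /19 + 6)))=28405 /3741696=0.01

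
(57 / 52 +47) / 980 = 2501 / 50960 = 0.05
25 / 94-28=-2607 / 94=-27.73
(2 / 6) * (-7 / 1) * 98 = -686 / 3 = -228.67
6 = 6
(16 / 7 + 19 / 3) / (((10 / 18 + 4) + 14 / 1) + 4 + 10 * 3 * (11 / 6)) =543 / 4886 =0.11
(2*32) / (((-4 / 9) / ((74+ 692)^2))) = -84492864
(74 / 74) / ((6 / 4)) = 2 / 3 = 0.67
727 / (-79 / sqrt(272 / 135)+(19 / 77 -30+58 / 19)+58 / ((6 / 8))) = -168053212404 * sqrt(255) / 35409440593 -2441398244208 / 35409440593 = -144.74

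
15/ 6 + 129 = 263/ 2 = 131.50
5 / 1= 5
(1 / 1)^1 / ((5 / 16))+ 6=46 / 5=9.20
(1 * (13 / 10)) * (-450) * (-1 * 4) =2340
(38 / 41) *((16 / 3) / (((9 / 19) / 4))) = 46208 / 1107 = 41.74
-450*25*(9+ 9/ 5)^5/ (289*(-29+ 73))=-129993.24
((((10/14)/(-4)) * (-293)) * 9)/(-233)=-2.02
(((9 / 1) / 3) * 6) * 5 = 90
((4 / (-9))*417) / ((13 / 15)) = -2780 / 13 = -213.85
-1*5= -5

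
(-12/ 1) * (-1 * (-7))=-84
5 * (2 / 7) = 10 / 7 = 1.43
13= 13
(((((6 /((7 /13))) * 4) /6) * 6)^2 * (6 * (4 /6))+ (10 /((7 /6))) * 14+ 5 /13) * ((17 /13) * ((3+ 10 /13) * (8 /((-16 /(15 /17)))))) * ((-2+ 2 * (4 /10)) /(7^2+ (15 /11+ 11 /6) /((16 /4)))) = 12209249448 /28883959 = 422.70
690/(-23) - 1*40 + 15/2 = -125/2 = -62.50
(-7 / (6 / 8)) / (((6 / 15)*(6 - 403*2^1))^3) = 7 / 24576000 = 0.00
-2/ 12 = -1/ 6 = -0.17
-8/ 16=-1/ 2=-0.50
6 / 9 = 2 / 3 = 0.67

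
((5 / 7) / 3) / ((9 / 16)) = 80 / 189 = 0.42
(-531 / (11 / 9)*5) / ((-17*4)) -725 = -518405 / 748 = -693.05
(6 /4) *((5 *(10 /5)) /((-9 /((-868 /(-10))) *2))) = -217 /3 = -72.33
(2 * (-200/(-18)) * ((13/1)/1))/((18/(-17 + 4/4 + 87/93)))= -607100/2511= -241.78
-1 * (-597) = 597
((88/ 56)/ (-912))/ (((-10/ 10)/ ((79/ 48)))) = 869/ 306432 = 0.00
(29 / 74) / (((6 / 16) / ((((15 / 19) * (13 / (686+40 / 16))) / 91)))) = 1160 / 6776217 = 0.00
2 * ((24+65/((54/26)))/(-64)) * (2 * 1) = -1493/432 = -3.46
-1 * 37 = -37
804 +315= 1119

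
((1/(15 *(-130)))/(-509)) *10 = 1/99255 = 0.00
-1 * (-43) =43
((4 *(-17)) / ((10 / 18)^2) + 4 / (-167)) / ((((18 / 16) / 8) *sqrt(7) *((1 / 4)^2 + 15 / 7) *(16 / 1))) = -58875904 *sqrt(7) / 9281025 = -16.78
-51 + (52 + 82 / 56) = 69 / 28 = 2.46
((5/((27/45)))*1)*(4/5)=20/3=6.67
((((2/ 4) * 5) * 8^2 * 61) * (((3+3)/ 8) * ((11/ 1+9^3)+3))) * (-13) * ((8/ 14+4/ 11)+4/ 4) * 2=-21069756240/ 77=-273633197.92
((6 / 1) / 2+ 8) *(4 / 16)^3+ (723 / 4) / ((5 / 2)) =23191 / 320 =72.47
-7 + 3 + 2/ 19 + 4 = 2/ 19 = 0.11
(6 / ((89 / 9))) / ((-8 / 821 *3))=-7389 / 356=-20.76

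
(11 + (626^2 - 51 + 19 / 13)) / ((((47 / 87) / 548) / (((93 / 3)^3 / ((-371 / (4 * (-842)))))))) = 24367236701163413856 / 226681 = 107495717334771.83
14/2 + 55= 62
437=437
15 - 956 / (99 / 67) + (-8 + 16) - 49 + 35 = -63161 / 99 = -637.99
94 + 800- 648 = 246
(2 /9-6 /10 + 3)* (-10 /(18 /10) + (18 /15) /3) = -27376 /2025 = -13.52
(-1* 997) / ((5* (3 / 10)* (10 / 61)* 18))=-60817 / 270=-225.25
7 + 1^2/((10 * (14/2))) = 491/70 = 7.01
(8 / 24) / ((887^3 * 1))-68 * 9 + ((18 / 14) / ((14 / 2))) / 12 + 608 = -1635095593133 / 410344092564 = -3.98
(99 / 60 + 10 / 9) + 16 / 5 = 1073 / 180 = 5.96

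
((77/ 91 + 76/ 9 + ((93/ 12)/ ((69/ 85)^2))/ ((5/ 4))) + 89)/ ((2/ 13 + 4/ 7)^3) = 11709044165/ 41477832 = 282.30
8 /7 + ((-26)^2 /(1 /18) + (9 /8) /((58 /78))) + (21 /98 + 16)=19791477 /1624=12186.87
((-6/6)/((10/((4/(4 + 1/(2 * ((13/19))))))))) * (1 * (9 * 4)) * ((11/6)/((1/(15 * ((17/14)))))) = -29172/287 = -101.64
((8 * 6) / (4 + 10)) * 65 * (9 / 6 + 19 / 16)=8385 / 14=598.93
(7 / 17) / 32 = 7 / 544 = 0.01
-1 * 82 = -82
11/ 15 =0.73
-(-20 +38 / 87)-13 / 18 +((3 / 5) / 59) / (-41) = 118952759 / 6313590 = 18.84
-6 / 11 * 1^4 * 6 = -36 / 11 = -3.27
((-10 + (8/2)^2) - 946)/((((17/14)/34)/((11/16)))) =-18095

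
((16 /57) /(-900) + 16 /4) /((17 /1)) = 51296 /218025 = 0.24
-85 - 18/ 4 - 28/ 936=-10475/ 117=-89.53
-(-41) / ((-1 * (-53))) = 41 / 53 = 0.77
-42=-42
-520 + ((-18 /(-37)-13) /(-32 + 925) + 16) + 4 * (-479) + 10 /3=-2416.68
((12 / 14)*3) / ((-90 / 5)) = -1 / 7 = -0.14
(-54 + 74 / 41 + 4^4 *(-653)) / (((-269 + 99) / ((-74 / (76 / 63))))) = -3995350317 / 66215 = -60339.05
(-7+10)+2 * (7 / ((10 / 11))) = 92 / 5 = 18.40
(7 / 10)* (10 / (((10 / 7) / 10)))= 49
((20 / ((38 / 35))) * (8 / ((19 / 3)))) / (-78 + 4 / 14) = -3675 / 12274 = -0.30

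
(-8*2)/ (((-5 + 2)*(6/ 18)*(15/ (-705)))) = -752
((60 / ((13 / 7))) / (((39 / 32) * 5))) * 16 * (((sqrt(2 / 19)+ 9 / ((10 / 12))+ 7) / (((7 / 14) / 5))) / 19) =143360 * sqrt(38) / 61009+ 2551808 / 3211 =809.19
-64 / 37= -1.73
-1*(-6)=6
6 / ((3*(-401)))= -2 / 401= -0.00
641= 641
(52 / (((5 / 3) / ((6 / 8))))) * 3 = 70.20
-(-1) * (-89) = -89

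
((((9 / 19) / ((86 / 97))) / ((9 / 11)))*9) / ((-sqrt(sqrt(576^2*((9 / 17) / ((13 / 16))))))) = -1067*221^(1 / 4)*sqrt(3) / 26144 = -0.27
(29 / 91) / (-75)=-29 / 6825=-0.00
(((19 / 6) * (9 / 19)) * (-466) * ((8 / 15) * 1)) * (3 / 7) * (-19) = 106248 / 35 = 3035.66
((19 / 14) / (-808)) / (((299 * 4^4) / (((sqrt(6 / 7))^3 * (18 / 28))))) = -513 * sqrt(42) / 296991944704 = -0.00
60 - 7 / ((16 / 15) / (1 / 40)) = 7659 / 128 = 59.84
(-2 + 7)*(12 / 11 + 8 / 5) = 148 / 11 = 13.45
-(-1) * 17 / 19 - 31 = -572 / 19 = -30.11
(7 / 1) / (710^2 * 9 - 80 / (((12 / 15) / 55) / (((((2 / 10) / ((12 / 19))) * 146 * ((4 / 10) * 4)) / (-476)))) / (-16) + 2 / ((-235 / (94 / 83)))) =4148340 / 2688626014013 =0.00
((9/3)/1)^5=243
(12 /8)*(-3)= -9 /2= -4.50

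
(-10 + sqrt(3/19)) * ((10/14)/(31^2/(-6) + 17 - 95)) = 300/10003 - 30 * sqrt(57)/190057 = 0.03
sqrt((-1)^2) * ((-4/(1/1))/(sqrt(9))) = -4/3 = -1.33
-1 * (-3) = 3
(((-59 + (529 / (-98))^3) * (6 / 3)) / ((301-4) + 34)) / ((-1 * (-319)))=-203566217 / 49689761044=-0.00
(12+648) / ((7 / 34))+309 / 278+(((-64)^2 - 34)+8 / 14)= 14146247 / 1946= 7269.40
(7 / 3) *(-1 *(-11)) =77 / 3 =25.67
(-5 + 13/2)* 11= 33/2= 16.50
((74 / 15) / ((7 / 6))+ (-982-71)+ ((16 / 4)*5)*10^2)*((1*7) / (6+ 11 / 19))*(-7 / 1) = -4427969 / 625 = -7084.75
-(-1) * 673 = 673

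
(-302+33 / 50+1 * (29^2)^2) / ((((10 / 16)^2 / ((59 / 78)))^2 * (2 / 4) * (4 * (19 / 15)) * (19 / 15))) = 31500751314688 / 38130625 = 826127.33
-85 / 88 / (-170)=1 / 176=0.01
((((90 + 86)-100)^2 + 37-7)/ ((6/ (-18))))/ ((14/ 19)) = -23638.71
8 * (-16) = -128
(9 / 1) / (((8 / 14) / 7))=441 / 4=110.25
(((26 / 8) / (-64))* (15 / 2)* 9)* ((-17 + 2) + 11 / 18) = 50505 / 1024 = 49.32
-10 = -10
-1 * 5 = -5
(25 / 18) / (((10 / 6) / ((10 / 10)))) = 5 / 6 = 0.83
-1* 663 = -663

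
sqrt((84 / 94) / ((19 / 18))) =6 * sqrt(18753) / 893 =0.92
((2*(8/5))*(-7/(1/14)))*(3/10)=-2352/25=-94.08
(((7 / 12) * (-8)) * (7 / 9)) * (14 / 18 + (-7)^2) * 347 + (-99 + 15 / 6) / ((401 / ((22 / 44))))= -24436486451 / 389772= -62694.31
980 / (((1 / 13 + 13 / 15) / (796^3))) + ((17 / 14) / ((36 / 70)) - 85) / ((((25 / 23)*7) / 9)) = 48191438995807 / 92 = 523819989084.86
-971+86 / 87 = -84391 / 87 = -970.01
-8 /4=-2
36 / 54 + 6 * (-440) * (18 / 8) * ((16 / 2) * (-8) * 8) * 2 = 18247682 / 3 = 6082560.67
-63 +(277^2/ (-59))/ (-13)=28408/ 767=37.04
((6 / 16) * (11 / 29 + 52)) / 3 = 1519 / 232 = 6.55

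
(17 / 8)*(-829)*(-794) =5594921 / 4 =1398730.25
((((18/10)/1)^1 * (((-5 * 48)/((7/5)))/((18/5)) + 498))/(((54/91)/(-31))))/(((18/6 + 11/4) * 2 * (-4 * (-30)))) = -1905787/62100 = -30.69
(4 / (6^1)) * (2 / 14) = 2 / 21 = 0.10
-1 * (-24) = 24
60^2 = 3600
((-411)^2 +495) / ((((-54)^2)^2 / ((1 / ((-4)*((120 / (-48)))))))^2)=2353 / 100419390748800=0.00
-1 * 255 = -255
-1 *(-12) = 12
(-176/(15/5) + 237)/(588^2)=535/1037232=0.00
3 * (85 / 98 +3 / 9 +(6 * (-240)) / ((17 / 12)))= -5074319 / 1666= -3045.81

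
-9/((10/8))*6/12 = -18/5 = -3.60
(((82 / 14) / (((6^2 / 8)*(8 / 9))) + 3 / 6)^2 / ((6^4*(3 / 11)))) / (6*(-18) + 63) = -6655 / 27433728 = -0.00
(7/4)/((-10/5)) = -7/8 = -0.88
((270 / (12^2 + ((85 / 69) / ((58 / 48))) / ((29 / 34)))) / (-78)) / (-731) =870435 / 26689289536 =0.00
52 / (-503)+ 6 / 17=2134 / 8551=0.25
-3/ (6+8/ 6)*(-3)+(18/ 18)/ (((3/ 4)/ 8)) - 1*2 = 653/ 66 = 9.89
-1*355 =-355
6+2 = 8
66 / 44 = 3 / 2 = 1.50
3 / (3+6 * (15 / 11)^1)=11 / 41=0.27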